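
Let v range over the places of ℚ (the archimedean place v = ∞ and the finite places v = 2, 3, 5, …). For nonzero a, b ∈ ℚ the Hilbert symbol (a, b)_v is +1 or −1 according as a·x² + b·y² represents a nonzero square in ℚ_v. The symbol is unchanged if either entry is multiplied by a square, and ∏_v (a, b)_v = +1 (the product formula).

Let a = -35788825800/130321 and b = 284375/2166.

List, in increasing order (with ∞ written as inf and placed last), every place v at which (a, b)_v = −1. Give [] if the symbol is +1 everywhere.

(a, b) ≡ (-2, 2730) mod (ℚ^×)²; places V = {2, 3, 5, 7, 13, 19, ∞}.
(a,b)_5: α=2, u≡3; β=5, v≡1 (mod 5); (3|5)=-1, (1|5)=+1; sign (−1)^0·-1^5·+1^2 = -1.
(a,b)_13: α=2, u≡5; β=1, v≡6 (mod 13); (5|13)=-1, (6|13)=-1; sign (−1)^0·-1^1·-1^2 = -1.
(a,b)_3: α=2, u≡1; β=-1, v≡1 (mod 3); (1|3)=+1, (1|3)=+1; sign (−1)^0·+1^-1·+1^2 = +1.
(a,b)_2: α=3, β=-1; u≡7, v≡5 (mod 8); ε(u)ε(v)=1·0, αω(v)=3·1, βω(u)=-1·0; sum ≡ 1  ⇒  -1.
(a,b)_7: α=6, u≡3; β=1, v≡6 (mod 7); (3|7)=-1, (6|7)=-1; sign (−1)^0·-1^1·-1^6 = -1.
(a,b)_∞: sgn(-2)=−, sgn(2730)=+, so +1.
(a,b)_19: α=-4, u≡9; β=-2, v≡13 (mod 19); (9|19)=+1, (13|19)=-1; sign (−1)^0·+1^-2·-1^-4 = +1.
Ram(-2, 2730) = {2, 5, 7, 13}; no ℚ_2-point on the conic.

[2, 5, 7, 13]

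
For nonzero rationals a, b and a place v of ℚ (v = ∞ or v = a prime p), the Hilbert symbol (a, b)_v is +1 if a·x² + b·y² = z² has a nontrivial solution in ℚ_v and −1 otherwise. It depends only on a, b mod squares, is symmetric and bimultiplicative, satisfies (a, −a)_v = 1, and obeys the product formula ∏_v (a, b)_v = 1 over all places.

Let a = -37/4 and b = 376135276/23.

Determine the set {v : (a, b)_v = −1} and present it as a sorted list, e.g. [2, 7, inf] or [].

(a, b) ≡ (-37, 17874197) mod (ℚ^×)²; places V = {2, 11, 23, 31, 37, 43, 53, ∞}.
(a,b)_43: α=0, u≡23; β=1, v≡38 (mod 43); (23|43)=+1, (38|43)=+1; sign (−1)^0·+1^1·+1^0 = +1.
(a,b)_37: α=1, u≡9; β=0, v≡31 (mod 37); (9|37)=+1, (31|37)=-1; sign (−1)^0·+1^0·-1^1 = -1.
(a,b)_11: α=0, u≡10; β=3, v≡6 (mod 11); (10|11)=-1, (6|11)=-1; sign (−1)^0·-1^3·-1^0 = -1.
(a,b)_23: α=0, u≡8; β=-1, v≡15 (mod 23); (8|23)=+1, (15|23)=-1; sign (−1)^0·+1^-1·-1^0 = +1.
(a,b)_2: α=-2, β=2; u≡3, v≡5 (mod 8); ε(u)ε(v)=1·0, αω(v)=-2·1, βω(u)=2·1; sum ≡ 0  ⇒  +1.
(a,b)_∞: sgn(-37)=−, sgn(17874197)=+, so +1.
(a,b)_31: α=0, u≡14; β=1, v≡16 (mod 31); (14|31)=+1, (16|31)=+1; sign (−1)^0·+1^1·+1^0 = +1.
(a,b)_53: α=0, u≡4; β=1, v≡36 (mod 53); (4|53)=+1, (36|53)=+1; sign (−1)^0·+1^1·+1^0 = +1.
Ram(-37, 17874197) = {11, 37}; no ℚ_11-point on the conic.

[11, 37]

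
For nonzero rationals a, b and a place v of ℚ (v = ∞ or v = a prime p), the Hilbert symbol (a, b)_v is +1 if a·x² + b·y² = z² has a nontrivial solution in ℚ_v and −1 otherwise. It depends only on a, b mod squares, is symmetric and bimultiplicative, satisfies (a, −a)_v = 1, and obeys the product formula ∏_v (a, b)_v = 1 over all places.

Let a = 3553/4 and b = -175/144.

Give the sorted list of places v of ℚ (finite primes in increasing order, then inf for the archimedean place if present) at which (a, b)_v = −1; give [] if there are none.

[17, 19]

(a, b) ≡ (3553, -7) mod (ℚ^×)²; places V = {2, 3, 5, 7, 11, 17, 19, ∞}.
(a,b)_5: α=0, u≡2; β=2, v≡2 (mod 5); (2|5)=-1, (2|5)=-1; sign (−1)^0·-1^2·-1^0 = +1.
(a,b)_7: α=0, u≡1; β=1, v≡6 (mod 7); (1|7)=+1, (6|7)=-1; sign (−1)^0·+1^1·-1^0 = +1.
(a,b)_∞: sgn(3553)=+, sgn(-7)=−, so +1.
(a,b)_3: α=0, u≡1; β=-2, v≡2 (mod 3); (1|3)=+1, (2|3)=-1; sign (−1)^0·+1^-2·-1^0 = +1.
(a,b)_17: α=1, u≡14; β=0, v≡10 (mod 17); (14|17)=-1, (10|17)=-1; sign (−1)^0·-1^0·-1^1 = -1.
(a,b)_11: α=1, u≡1; β=0, v≡1 (mod 11); (1|11)=+1, (1|11)=+1; sign (−1)^0·+1^0·+1^1 = +1.
(a,b)_2: α=-2, β=-4; u≡1, v≡1 (mod 8); ε(u)ε(v)=0·0, αω(v)=-2·0, βω(u)=-4·0; sum ≡ 0  ⇒  +1.
(a,b)_19: α=1, u≡4; β=0, v≡10 (mod 19); (4|19)=+1, (10|19)=-1; sign (−1)^0·+1^0·-1^1 = -1.
|Ram(3553, -7)| = 2, even; anisotropic at {17, 19}.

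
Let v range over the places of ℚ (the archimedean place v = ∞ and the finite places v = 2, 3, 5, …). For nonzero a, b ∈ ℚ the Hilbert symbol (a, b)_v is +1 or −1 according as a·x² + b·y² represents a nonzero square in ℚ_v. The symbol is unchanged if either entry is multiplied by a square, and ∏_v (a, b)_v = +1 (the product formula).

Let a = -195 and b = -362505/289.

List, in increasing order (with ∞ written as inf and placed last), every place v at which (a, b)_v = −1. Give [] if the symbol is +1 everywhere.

[13, inf]

Mod squares: a ≡ -195, b ≡ -2145. Check v ∈ {∞, 2, 3, 5, 11, 13, 17}.
v=13: a=13^1·(≡11), b=13^3·(≡10) mod 13; (11|13)=-1, (10|13)=+1; (−1)^{1·3·6}·(-1)^3·(+1)^1 = -1.
v=∞: -195 < 0 and -2145 < 0  ⇒  (a,b)_∞ = -1.
v=5: a=5^1·(≡1), b=5^1·(≡1) mod 5; (1|5)=+1, (1|5)=+1; (−1)^{1·1·2}·(+1)^1·(+1)^1 = +1.
v=2: v_2(a)=0, v_2(b)=0; units ≡ 5, 7 (mod 8); ε·ε+αω+βω = 0·1+0·0+0·1 ≡ 0  ⇒  (a,b)_2 = +1.
v=3: a=3^1·(≡1), b=3^1·(≡2) mod 3; (1|3)=+1, (2|3)=-1; (−1)^{1·1·1}·(+1)^1·(-1)^1 = +1.
v=11: a=11^0·(≡3), b=11^1·(≡4) mod 11; (3|11)=+1, (4|11)=+1; (−1)^{0·1·5}·(+1)^1·(+1)^0 = +1.
v=17: a=17^0·(≡9), b=17^-2·(≡3) mod 17; (9|17)=+1, (3|17)=-1; (−1)^{0·-2·8}·(+1)^-2·(-1)^0 = +1.
|Ram(-195, -2145)| = 2, even; anisotropic at {13, ∞}.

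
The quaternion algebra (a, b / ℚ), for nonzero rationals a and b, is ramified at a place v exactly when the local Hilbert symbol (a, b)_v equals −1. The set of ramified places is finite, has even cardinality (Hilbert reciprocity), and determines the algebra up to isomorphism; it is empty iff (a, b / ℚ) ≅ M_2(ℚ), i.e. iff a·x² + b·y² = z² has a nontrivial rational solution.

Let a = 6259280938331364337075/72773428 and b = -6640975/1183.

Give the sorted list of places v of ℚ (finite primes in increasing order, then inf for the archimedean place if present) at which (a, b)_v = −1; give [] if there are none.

Mod squares: a ≡ 127772359, b ≡ -1859473. Check v ∈ {∞, 2, 5, 7, 11, 13, 19, 31, 37, 41}.
v=13: a=13^-5·(≡6), b=13^-2·(≡7) mod 13; (6|13)=-1, (7|13)=-1; (−1)^{-5·-2·6}·(-1)^-2·(-1)^-5 = -1.
v=7: a=7^-2·(≡1), b=7^-1·(≡2) mod 7; (1|7)=+1, (2|7)=+1; (−1)^{-2·-1·3}·(+1)^-1·(+1)^-2 = +1.
v=∞: 127772359 > 0 and -1859473 < 0  ⇒  (a,b)_∞ = +1.
v=31: a=31^3·(≡17), b=31^1·(≡28) mod 31; (17|31)=-1, (28|31)=+1; (−1)^{3·1·15}·(-1)^1·(+1)^3 = +1.
v=11: a=11^3·(≡2), b=11^1·(≡9) mod 11; (2|11)=-1, (9|11)=+1; (−1)^{3·1·5}·(-1)^1·(+1)^3 = +1.
v=19: a=19^5·(≡6), b=19^1·(≡15) mod 19; (6|19)=+1, (15|19)=-1; (−1)^{5·1·9}·(+1)^1·(-1)^5 = +1.
v=37: a=37^1·(≡17), b=37^0·(≡30) mod 37; (17|37)=-1, (30|37)=+1; (−1)^{1·0·18}·(-1)^0·(+1)^1 = +1.
v=2: v_2(a)=-2, v_2(b)=0; units ≡ 7, 7 (mod 8); ε·ε+αω+βω = 1·1+-2·0+0·0 ≡ 1  ⇒  (a,b)_2 = -1.
v=5: a=5^2·(≡1), b=5^2·(≡2) mod 5; (1|5)=+1, (2|5)=-1; (−1)^{2·2·2}·(+1)^2·(-1)^2 = +1.
v=41: a=41^3·(≡19), b=41^1·(≡11) mod 41; (19|41)=-1, (11|41)=-1; (−1)^{3·1·20}·(-1)^1·(-1)^3 = +1.
|Ram(127772359, -1859473)| = 2, even; anisotropic at {2, 13}.

[2, 13]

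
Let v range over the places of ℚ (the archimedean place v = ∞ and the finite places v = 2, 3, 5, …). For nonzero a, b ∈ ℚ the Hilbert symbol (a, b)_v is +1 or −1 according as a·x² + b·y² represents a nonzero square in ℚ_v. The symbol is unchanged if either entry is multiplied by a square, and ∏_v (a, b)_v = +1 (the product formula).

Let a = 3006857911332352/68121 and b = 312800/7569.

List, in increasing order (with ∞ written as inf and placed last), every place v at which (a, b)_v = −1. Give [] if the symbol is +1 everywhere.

(a, b) ≡ (12958, 782) mod (ℚ^×)²; places V = {2, 3, 5, 7, 11, 17, 19, 23, 29, 31, ∞}.
(a,b)_29: α=-2, u≡7; β=-2, v≡20 (mod 29); (7|29)=+1, (20|29)=+1; sign (−1)^0·+1^-2·+1^-2 = +1.
(a,b)_19: α=1, u≡17; β=0, v≡14 (mod 19); (17|19)=+1, (14|19)=-1; sign (−1)^0·+1^0·-1^1 = -1.
(a,b)_3: α=-4, u≡1; β=-2, v≡2 (mod 3); (1|3)=+1, (2|3)=-1; sign (−1)^0·+1^-2·-1^-4 = +1.
(a,b)_∞: sgn(12958)=+, sgn(782)=+, so +1.
(a,b)_5: α=0, u≡2; β=2, v≡3 (mod 5); (2|5)=-1, (3|5)=-1; sign (−1)^0·-1^2·-1^0 = +1.
(a,b)_31: α=1, u≡3; β=0, v≡2 (mod 31); (3|31)=-1, (2|31)=+1; sign (−1)^0·-1^0·+1^1 = +1.
(a,b)_7: α=2, u≡2; β=0, v≡6 (mod 7); (2|7)=+1, (6|7)=-1; sign (−1)^0·+1^0·-1^2 = +1.
(a,b)_23: α=2, u≡6; β=1, v≡15 (mod 23); (6|23)=+1, (15|23)=-1; sign (−1)^0·+1^1·-1^2 = +1.
(a,b)_11: α=3, u≡5; β=0, v≡4 (mod 11); (5|11)=+1, (4|11)=+1; sign (−1)^0·+1^0·+1^3 = +1.
(a,b)_2: α=9, β=5; u≡7, v≡7 (mod 8); ε(u)ε(v)=1·1, αω(v)=9·0, βω(u)=5·0; sum ≡ 1  ⇒  -1.
(a,b)_17: α=2, u≡1; β=1, v≡10 (mod 17); (1|17)=+1, (10|17)=-1; sign (−1)^0·+1^1·-1^2 = +1.
(12958, 782 / ℚ) ramifies at {2, 19}: a division algebra.

[2, 19]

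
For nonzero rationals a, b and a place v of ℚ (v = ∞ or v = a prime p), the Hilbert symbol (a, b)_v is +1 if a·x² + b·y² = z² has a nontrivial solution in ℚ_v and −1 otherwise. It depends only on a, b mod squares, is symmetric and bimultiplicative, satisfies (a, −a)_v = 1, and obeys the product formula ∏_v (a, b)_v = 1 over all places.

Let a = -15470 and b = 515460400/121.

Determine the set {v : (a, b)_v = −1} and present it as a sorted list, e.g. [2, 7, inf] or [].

[2, 17]

Mod squares: a ≡ -15470, b ≡ 91. Check v ∈ {∞, 2, 5, 7, 11, 13, 17}.
v=17: a=17^1·(≡8), b=17^2·(≡14) mod 17; (8|17)=+1, (14|17)=-1; (−1)^{1·2·8}·(+1)^2·(-1)^1 = -1.
v=5: a=5^1·(≡1), b=5^2·(≡1) mod 5; (1|5)=+1, (1|5)=+1; (−1)^{1·2·2}·(+1)^2·(+1)^1 = +1.
v=13: a=13^1·(≡6), b=13^1·(≡5) mod 13; (6|13)=-1, (5|13)=-1; (−1)^{1·1·6}·(-1)^1·(-1)^1 = +1.
v=7: a=7^1·(≡2), b=7^3·(≡6) mod 7; (2|7)=+1, (6|7)=-1; (−1)^{1·3·3}·(+1)^3·(-1)^1 = +1.
v=∞: -15470 < 0 and 91 > 0  ⇒  (a,b)_∞ = +1.
v=2: v_2(a)=1, v_2(b)=4; units ≡ 1, 3 (mod 8); ε·ε+αω+βω = 0·1+1·1+4·0 ≡ 1  ⇒  (a,b)_2 = -1.
v=11: a=11^0·(≡7), b=11^-2·(≡4) mod 11; (7|11)=-1, (4|11)=+1; (−1)^{0·-2·5}·(-1)^-2·(+1)^0 = +1.
(-15470, 91 / ℚ) ramifies at {2, 17}: a division algebra.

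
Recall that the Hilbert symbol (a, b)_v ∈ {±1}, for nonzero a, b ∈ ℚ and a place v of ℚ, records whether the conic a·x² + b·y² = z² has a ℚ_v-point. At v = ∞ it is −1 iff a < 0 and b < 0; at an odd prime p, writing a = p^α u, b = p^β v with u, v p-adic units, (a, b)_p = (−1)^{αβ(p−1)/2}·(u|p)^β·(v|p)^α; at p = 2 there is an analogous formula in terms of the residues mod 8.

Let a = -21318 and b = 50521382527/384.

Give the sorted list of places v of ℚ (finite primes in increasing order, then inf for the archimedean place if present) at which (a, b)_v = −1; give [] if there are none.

(a, b) ≡ (-21318, 51126378) mod (ℚ^×)²; places V = {2, 3, 7, 11, 17, 19, 23, 31, 37, ∞}.
(a,b)_11: α=1, u≡9; β=2, v≡6 (mod 11); (9|11)=+1, (6|11)=-1; sign (−1)^0·+1^2·-1^1 = -1.
(a,b)_37: α=0, u≡31; β=1, v≡15 (mod 37); (31|37)=-1, (15|37)=-1; sign (−1)^0·-1^1·-1^0 = -1.
(a,b)_17: α=1, u≡4; β=1, v≡16 (mod 17); (4|17)=+1, (16|17)=+1; sign (−1)^0·+1^1·+1^1 = +1.
(a,b)_31: α=0, u≡10; β=1, v≡18 (mod 31); (10|31)=+1, (18|31)=+1; sign (−1)^0·+1^1·+1^0 = +1.
(a,b)_19: α=1, u≡18; β=1, v≡5 (mod 19); (18|19)=-1, (5|19)=+1; sign (−1)^1·-1^1·+1^1 = +1.
(a,b)_2: α=1, β=-7; u≡5, v≡5 (mod 8); ε(u)ε(v)=0·0, αω(v)=1·1, βω(u)=-7·1; sum ≡ 0  ⇒  +1.
(a,b)_3: α=1, u≡1; β=-1, v≡2 (mod 3); (1|3)=+1, (2|3)=-1; sign (−1)^1·+1^-1·-1^1 = +1.
(a,b)_23: α=0, u≡3; β=1, v≡11 (mod 23); (3|23)=+1, (11|23)=-1; sign (−1)^0·+1^1·-1^0 = +1.
(a,b)_7: α=0, u≡4; β=2, v≡4 (mod 7); (4|7)=+1, (4|7)=+1; sign (−1)^0·+1^2·+1^0 = +1.
(a,b)_∞: sgn(-21318)=−, sgn(51126378)=+, so +1.
Ram(-21318, 51126378) = {11, 37}; no ℚ_11-point on the conic.

[11, 37]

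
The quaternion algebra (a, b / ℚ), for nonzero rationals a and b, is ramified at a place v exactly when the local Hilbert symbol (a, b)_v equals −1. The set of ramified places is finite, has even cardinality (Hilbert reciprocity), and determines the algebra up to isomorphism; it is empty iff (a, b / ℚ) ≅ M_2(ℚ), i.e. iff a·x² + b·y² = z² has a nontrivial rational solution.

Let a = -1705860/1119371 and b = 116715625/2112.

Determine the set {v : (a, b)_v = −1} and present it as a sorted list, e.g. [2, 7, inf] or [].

(a, b) ≡ (-715, 36465) mod (ℚ^×)²; places V = {2, 3, 5, 11, 13, 17, 29, ∞}.
(a,b)_11: α=-3, u≡4; β=-1, v≡3 (mod 11); (4|11)=+1, (3|11)=+1; sign (−1)^1·+1^-1·+1^-3 = -1.
(a,b)_5: α=1, u≡3; β=5, v≡2 (mod 5); (3|5)=-1, (2|5)=-1; sign (−1)^0·-1^5·-1^1 = +1.
(a,b)_17: α=0, u≡15; β=1, v≡14 (mod 17); (15|17)=+1, (14|17)=-1; sign (−1)^0·+1^1·-1^0 = +1.
(a,b)_∞: sgn(-715)=−, sgn(36465)=+, so +1.
(a,b)_29: α=-2, u≡17; β=0, v≡19 (mod 29); (17|29)=-1, (19|29)=-1; sign (−1)^0·-1^0·-1^-2 = +1.
(a,b)_3: α=8, u≡2; β=-1, v≡2 (mod 3); (2|3)=-1, (2|3)=-1; sign (−1)^0·-1^-1·-1^8 = -1.
(a,b)_2: α=2, β=-6; u≡5, v≡1 (mod 8); ε(u)ε(v)=0·0, αω(v)=2·0, βω(u)=-6·1; sum ≡ 0  ⇒  +1.
(a,b)_13: α=1, u≡9; β=3, v≡12 (mod 13); (9|13)=+1, (12|13)=+1; sign (−1)^0·+1^3·+1^1 = +1.
|Ram(-715, 36465)| = 2, even; anisotropic at {3, 11}.

[3, 11]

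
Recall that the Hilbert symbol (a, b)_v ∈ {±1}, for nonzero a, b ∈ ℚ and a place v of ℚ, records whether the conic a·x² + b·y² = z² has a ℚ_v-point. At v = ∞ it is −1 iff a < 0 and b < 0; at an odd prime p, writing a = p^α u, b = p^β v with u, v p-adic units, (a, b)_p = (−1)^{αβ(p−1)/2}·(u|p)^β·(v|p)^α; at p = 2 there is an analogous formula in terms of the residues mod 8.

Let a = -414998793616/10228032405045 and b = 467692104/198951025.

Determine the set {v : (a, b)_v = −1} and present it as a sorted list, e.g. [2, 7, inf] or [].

(a, b) ≡ (-5, 66) mod (ℚ^×)²; places V = {2, 3, 5, 7, 11, 13, 31, ∞}.
(a,b)_∞: sgn(-5)=−, sgn(66)=+, so +1.
(a,b)_5: α=-1, u≡1; β=-2, v≡4 (mod 5); (1|5)=+1, (4|5)=+1; sign (−1)^0·+1^-2·+1^-1 = +1.
(a,b)_7: α=-2, u≡1; β=-2, v≡5 (mod 7); (1|7)=+1, (5|7)=-1; sign (−1)^0·+1^-2·-1^-2 = +1.
(a,b)_31: α=-2, u≡22; β=-2, v≡18 (mod 31); (22|31)=-1, (18|31)=+1; sign (−1)^0·-1^-2·+1^-2 = +1.
(a,b)_2: α=4, β=3; u≡3, v≡1 (mod 8); ε(u)ε(v)=1·0, αω(v)=4·0, βω(u)=3·1; sum ≡ 1  ⇒  -1.
(a,b)_13: α=-6, u≡7; β=-2, v≡10 (mod 13); (7|13)=-1, (10|13)=+1; sign (−1)^0·-1^-2·+1^-6 = +1.
(a,b)_11: α=10, u≡7; β=7, v≡10 (mod 11); (7|11)=-1, (10|11)=-1; sign (−1)^0·-1^7·-1^10 = -1.
(a,b)_3: α=-2, u≡1; β=1, v≡1 (mod 3); (1|3)=+1, (1|3)=+1; sign (−1)^0·+1^1·+1^-2 = +1.
|Ram(-5, 66)| = 2, even; anisotropic at {2, 11}.

[2, 11]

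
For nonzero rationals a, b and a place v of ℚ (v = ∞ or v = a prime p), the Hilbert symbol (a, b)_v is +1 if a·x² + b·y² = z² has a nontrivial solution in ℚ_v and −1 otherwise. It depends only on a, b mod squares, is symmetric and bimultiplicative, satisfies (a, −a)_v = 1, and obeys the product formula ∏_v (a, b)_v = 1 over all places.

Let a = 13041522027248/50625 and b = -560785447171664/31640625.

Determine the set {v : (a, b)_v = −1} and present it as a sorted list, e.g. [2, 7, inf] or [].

(a, b) ≡ (2608463, -112163909) mod (ℚ^×)²; places V = {2, 3, 5, 11, 13, 17, 29, 37, 43, ∞}.
(a,b)_3: α=-4, u≡2; β=-4, v≡1 (mod 3); (2|3)=-1, (1|3)=+1; sign (−1)^0·-1^-4·+1^-4 = +1.
(a,b)_43: α=2, u≡41; β=3, v≡30 (mod 43); (41|43)=+1, (30|43)=-1; sign (−1)^0·+1^3·-1^2 = +1.
(a,b)_2: α=4, β=4; u≡7, v≡3 (mod 8); ε(u)ε(v)=1·1, αω(v)=4·1, βω(u)=4·0; sum ≡ 1  ⇒  -1.
(a,b)_∞: sgn(2608463)=+, sgn(-112163909)=−, so +1.
(a,b)_13: α=3, u≡1; β=3, v≡9 (mod 13); (1|13)=+1, (9|13)=+1; sign (−1)^0·+1^3·+1^3 = +1.
(a,b)_5: α=-4, u≡3; β=-8, v≡1 (mod 5); (3|5)=-1, (1|5)=+1; sign (−1)^0·-1^-8·+1^-4 = +1.
(a,b)_11: α=1, u≡7; β=1, v≡2 (mod 11); (7|11)=-1, (2|11)=-1; sign (−1)^1·-1^1·-1^1 = -1.
(a,b)_37: α=1, u≡20; β=1, v≡30 (mod 37); (20|37)=-1, (30|37)=+1; sign (−1)^0·-1^1·+1^1 = -1.
(a,b)_17: α=1, u≡5; β=1, v≡7 (mod 17); (5|17)=-1, (7|17)=-1; sign (−1)^0·-1^1·-1^1 = +1.
(a,b)_29: α=1, u≡11; β=1, v≡23 (mod 29); (11|29)=-1, (23|29)=+1; sign (−1)^0·-1^1·+1^1 = -1.
|Ram(2608463, -112163909)| = 4, even; anisotropic at {2, 11, 29, 37}.

[2, 11, 29, 37]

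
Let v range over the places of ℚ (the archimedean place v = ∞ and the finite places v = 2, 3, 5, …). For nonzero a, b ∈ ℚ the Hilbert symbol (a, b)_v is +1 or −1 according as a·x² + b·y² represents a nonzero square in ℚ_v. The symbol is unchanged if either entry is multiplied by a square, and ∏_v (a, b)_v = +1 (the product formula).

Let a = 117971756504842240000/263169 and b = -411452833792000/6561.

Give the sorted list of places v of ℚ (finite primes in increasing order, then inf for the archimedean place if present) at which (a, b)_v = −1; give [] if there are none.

[7, 13]

(a, b) ≡ (286, -5005) mod (ℚ^×)²; places V = {2, 3, 5, 7, 11, 13, 19, ∞}.
(a,b)_11: α=1, u≡1; β=1, v≡2 (mod 11); (1|11)=+1, (2|11)=-1; sign (−1)^1·+1^1·-1^1 = +1.
(a,b)_2: α=39, β=26; u≡7, v≡3 (mod 8); ε(u)ε(v)=1·1, αω(v)=39·1, βω(u)=26·0; sum ≡ 0  ⇒  +1.
(a,b)_5: α=4, u≡1; β=3, v≡4 (mod 5); (1|5)=+1, (4|5)=+1; sign (−1)^0·+1^3·+1^4 = +1.
(a,b)_19: α=-2, u≡11; β=0, v≡6 (mod 19); (11|19)=+1, (6|19)=+1; sign (−1)^0·+1^0·+1^-2 = +1.
(a,b)_∞: sgn(286)=+, sgn(-5005)=−, so +1.
(a,b)_3: α=-6, u≡1; β=-8, v≡2 (mod 3); (1|3)=+1, (2|3)=-1; sign (−1)^0·+1^-8·-1^-6 = +1.
(a,b)_7: α=4, u≡5; β=3, v≡6 (mod 7); (5|7)=-1, (6|7)=-1; sign (−1)^0·-1^3·-1^4 = -1.
(a,b)_13: α=1, u≡9; β=1, v≡11 (mod 13); (9|13)=+1, (11|13)=-1; sign (−1)^0·+1^1·-1^1 = -1.
|Ram(286, -5005)| = 2, even; anisotropic at {7, 13}.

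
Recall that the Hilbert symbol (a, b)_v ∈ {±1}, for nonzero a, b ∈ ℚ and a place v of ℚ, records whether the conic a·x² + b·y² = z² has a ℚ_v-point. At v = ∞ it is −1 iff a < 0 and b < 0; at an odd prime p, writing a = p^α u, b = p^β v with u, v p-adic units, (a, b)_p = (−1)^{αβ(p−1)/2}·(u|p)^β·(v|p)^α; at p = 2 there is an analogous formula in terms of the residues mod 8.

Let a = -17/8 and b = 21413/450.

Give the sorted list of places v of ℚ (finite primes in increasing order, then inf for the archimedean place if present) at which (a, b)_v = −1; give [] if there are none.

(a, b) ≡ (-34, 874) mod (ℚ^×)²; places V = {2, 3, 5, 7, 17, 19, 23, ∞}.
(a,b)_19: α=0, u≡5; β=1, v≡18 (mod 19); (5|19)=+1, (18|19)=-1; sign (−1)^0·+1^1·-1^0 = +1.
(a,b)_3: α=0, u≡2; β=-2, v≡1 (mod 3); (2|3)=-1, (1|3)=+1; sign (−1)^0·-1^-2·+1^0 = +1.
(a,b)_17: α=1, u≡2; β=0, v≡14 (mod 17); (2|17)=+1, (14|17)=-1; sign (−1)^0·+1^0·-1^1 = -1.
(a,b)_5: α=0, u≡1; β=-2, v≡1 (mod 5); (1|5)=+1, (1|5)=+1; sign (−1)^0·+1^-2·+1^0 = +1.
(a,b)_23: α=0, u≡18; β=1, v≡15 (mod 23); (18|23)=+1, (15|23)=-1; sign (−1)^0·+1^1·-1^0 = +1.
(a,b)_7: α=0, u≡4; β=2, v≡5 (mod 7); (4|7)=+1, (5|7)=-1; sign (−1)^0·+1^2·-1^0 = +1.
(a,b)_∞: sgn(-34)=−, sgn(874)=+, so +1.
(a,b)_2: α=-3, β=-1; u≡7, v≡5 (mod 8); ε(u)ε(v)=1·0, αω(v)=-3·1, βω(u)=-1·0; sum ≡ 1  ⇒  -1.
|Ram(-34, 874)| = 2, even; anisotropic at {2, 17}.

[2, 17]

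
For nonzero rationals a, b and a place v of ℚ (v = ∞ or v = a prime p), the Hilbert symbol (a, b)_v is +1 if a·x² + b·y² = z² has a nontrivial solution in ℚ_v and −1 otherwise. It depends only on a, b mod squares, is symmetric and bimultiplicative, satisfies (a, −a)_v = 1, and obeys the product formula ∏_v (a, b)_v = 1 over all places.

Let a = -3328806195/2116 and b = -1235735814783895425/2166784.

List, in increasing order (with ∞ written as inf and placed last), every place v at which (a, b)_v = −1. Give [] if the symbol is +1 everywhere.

(a, b) ≡ (-3056755, -377) mod (ℚ^×)²; places V = {2, 3, 5, 7, 11, 13, 23, 29, 31, 37, 41, ∞}.
(a,b)_31: α=1, u≡3; β=2, v≡29 (mod 31); (3|31)=-1, (29|31)=-1; sign (−1)^0·-1^2·-1^1 = -1.
(a,b)_3: α=2, u≡2; β=4, v≡1 (mod 3); (2|3)=-1, (1|3)=+1; sign (−1)^0·-1^4·+1^2 = +1.
(a,b)_11: α=2, u≡10; β=2, v≡10 (mod 11); (10|11)=-1, (10|11)=-1; sign (−1)^0·-1^2·-1^2 = +1.
(a,b)_23: α=-2, u≡5; β=-2, v≡17 (mod 23); (5|23)=-1, (17|23)=-1; sign (−1)^0·-1^-2·-1^-2 = +1.
(a,b)_37: α=1, u≡19; β=0, v≡4 (mod 37); (19|37)=-1, (4|37)=+1; sign (−1)^0·-1^0·+1^1 = +1.
(a,b)_29: α=0, u≡15; β=1, v≡4 (mod 29); (15|29)=-1, (4|29)=+1; sign (−1)^0·-1^1·+1^0 = -1.
(a,b)_2: α=-2, β=-12; u≡5, v≡7 (mod 8); ε(u)ε(v)=0·1, αω(v)=-2·0, βω(u)=-12·1; sum ≡ 0  ⇒  +1.
(a,b)_7: α=0, u≡3; β=2, v≡2 (mod 7); (3|7)=-1, (2|7)=+1; sign (−1)^0·-1^2·+1^0 = +1.
(a,b)_5: α=1, u≡1; β=2, v≡2 (mod 5); (1|5)=+1, (2|5)=-1; sign (−1)^0·+1^2·-1^1 = -1.
(a,b)_13: α=1, u≡9; β=3, v≡9 (mod 13); (9|13)=+1, (9|13)=+1; sign (−1)^0·+1^3·+1^1 = +1.
(a,b)_∞: sgn(-3056755)=−, sgn(-377)=−, so -1.
(a,b)_41: α=1, u≡27; β=2, v≡40 (mod 41); (27|41)=-1, (40|41)=+1; sign (−1)^0·-1^2·+1^1 = +1.
Ram(-3056755, -377) = {5, 29, 31, ∞}; no ℚ_5-point on the conic.

[5, 29, 31, inf]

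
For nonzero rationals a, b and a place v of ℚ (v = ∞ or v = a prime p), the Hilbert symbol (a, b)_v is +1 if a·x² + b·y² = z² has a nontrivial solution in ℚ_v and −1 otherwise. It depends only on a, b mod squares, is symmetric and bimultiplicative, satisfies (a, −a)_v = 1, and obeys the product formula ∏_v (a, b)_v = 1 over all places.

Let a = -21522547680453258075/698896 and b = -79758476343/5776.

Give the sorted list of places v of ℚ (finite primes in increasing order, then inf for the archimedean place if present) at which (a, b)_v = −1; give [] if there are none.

[7, 13, 17, inf]

Mod squares: a ≡ -1547, b ≡ -7. Check v ∈ {∞, 2, 3, 5, 7, 11, 13, 17, 19, 23}.
v=13: a=13^5·(≡11), b=13^2·(≡5) mod 13; (11|13)=-1, (5|13)=-1; (−1)^{5·2·6}·(-1)^2·(-1)^5 = -1.
v=∞: -1547 < 0 and -7 < 0  ⇒  (a,b)_∞ = -1.
v=19: a=19^-2·(≡17), b=19^-2·(≡15) mod 19; (17|19)=+1, (15|19)=-1; (−1)^{-2·-2·9}·(+1)^-2·(-1)^-2 = +1.
v=23: a=23^2·(≡7), b=23^2·(≡3) mod 23; (7|23)=-1, (3|23)=+1; (−1)^{2·2·11}·(-1)^2·(+1)^2 = +1.
v=11: a=11^-2·(≡1), b=11^0·(≡4) mod 11; (1|11)=+1, (4|11)=+1; (−1)^{-2·0·5}·(+1)^0·(+1)^-2 = +1.
v=17: a=17^5·(≡5), b=17^2·(≡12) mod 17; (5|17)=-1, (12|17)=-1; (−1)^{5·2·8}·(-1)^2·(-1)^5 = -1.
v=5: a=5^2·(≡2), b=5^0·(≡2) mod 5; (2|5)=-1, (2|5)=-1; (−1)^{2·0·2}·(-1)^0·(-1)^2 = +1.
v=3: a=3^2·(≡1), b=3^2·(≡2) mod 3; (1|3)=+1, (2|3)=-1; (−1)^{2·2·1}·(+1)^2·(-1)^2 = +1.
v=7: a=7^3·(≡3), b=7^3·(≡5) mod 7; (3|7)=-1, (5|7)=-1; (−1)^{3·3·3}·(-1)^3·(-1)^3 = -1.
v=2: v_2(a)=-4, v_2(b)=-4; units ≡ 5, 1 (mod 8); ε·ε+αω+βω = 0·0+-4·0+-4·1 ≡ 0  ⇒  (a,b)_2 = +1.
(-1547, -7 / ℚ) ramifies at {7, 13, 17, ∞}: a division algebra.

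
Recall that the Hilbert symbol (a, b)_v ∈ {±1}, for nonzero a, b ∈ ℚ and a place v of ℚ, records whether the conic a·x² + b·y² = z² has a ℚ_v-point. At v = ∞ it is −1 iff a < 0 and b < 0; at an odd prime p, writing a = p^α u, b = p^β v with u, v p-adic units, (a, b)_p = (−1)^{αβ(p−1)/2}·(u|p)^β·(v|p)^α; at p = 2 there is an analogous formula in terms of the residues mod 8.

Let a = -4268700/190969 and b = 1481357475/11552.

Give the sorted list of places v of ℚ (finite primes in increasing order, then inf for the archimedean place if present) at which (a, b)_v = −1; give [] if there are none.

[13, 31]

Mod squares: a ≡ -527, b ≡ 13702. Check v ∈ {∞, 2, 3, 5, 13, 17, 19, 23, 31}.
v=∞: -527 < 0 and 13702 > 0  ⇒  (a,b)_∞ = +1.
v=5: a=5^2·(≡3), b=5^2·(≡2) mod 5; (3|5)=-1, (2|5)=-1; (−1)^{2·2·2}·(-1)^2·(-1)^2 = +1.
v=17: a=17^1·(≡3), b=17^1·(≡14) mod 17; (3|17)=-1, (14|17)=-1; (−1)^{1·1·8}·(-1)^1·(-1)^1 = +1.
v=31: a=31^1·(≡14), b=31^3·(≡14) mod 31; (14|31)=+1, (14|31)=+1; (−1)^{1·3·15}·(+1)^3·(+1)^1 = -1.
v=23: a=23^-2·(≡12), b=23^0·(≡22) mod 23; (12|23)=+1, (22|23)=-1; (−1)^{-2·0·11}·(+1)^0·(-1)^-2 = +1.
v=2: v_2(a)=2, v_2(b)=-5; units ≡ 1, 3 (mod 8); ε·ε+αω+βω = 0·1+2·1+-5·0 ≡ 0  ⇒  (a,b)_2 = +1.
v=19: a=19^-2·(≡9), b=19^-2·(≡13) mod 19; (9|19)=+1, (13|19)=-1; (−1)^{-2·-2·9}·(+1)^-2·(-1)^-2 = +1.
v=13: a=13^0·(≡7), b=13^1·(≡3) mod 13; (7|13)=-1, (3|13)=+1; (−1)^{0·1·6}·(-1)^1·(+1)^0 = -1.
v=3: a=3^4·(≡1), b=3^2·(≡1) mod 3; (1|3)=+1, (1|3)=+1; (−1)^{4·2·1}·(+1)^2·(+1)^4 = +1.
(-527, 13702 / ℚ) ramifies at {13, 31}: a division algebra.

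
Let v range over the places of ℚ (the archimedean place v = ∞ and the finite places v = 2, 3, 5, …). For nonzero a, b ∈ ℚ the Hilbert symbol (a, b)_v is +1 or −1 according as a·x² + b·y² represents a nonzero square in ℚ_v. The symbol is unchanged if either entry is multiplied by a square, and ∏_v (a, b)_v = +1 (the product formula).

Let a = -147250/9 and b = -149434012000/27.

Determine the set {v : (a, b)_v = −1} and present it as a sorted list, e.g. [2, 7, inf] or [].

Mod squares: a ≡ -5890, b ≡ -1120755090. Check v ∈ {∞, 2, 3, 5, 7, 13, 17, 19, 31, 41}.
v=3: a=3^-2·(≡2), b=3^-3·(≡2) mod 3; (2|3)=-1, (2|3)=-1; (−1)^{-2·-3·1}·(-1)^-3·(-1)^-2 = -1.
v=7: a=7^0·(≡1), b=7^1·(≡2) mod 7; (1|7)=+1, (2|7)=+1; (−1)^{0·1·3}·(+1)^1·(+1)^0 = +1.
v=∞: -5890 < 0 and -1120755090 < 0  ⇒  (a,b)_∞ = -1.
v=13: a=13^0·(≡3), b=13^1·(≡12) mod 13; (3|13)=+1, (12|13)=+1; (−1)^{0·1·6}·(+1)^1·(+1)^0 = +1.
v=5: a=5^3·(≡3), b=5^3·(≡2) mod 5; (3|5)=-1, (2|5)=-1; (−1)^{3·3·2}·(-1)^3·(-1)^3 = +1.
v=31: a=31^1·(≡13), b=31^1·(≡28) mod 31; (13|31)=-1, (28|31)=+1; (−1)^{1·1·15}·(-1)^1·(+1)^1 = +1.
v=41: a=41^0·(≡7), b=41^1·(≡13) mod 41; (7|41)=-1, (13|41)=-1; (−1)^{0·1·20}·(-1)^1·(-1)^0 = -1.
v=17: a=17^0·(≡8), b=17^1·(≡7) mod 17; (8|17)=+1, (7|17)=-1; (−1)^{0·1·8}·(+1)^1·(-1)^0 = +1.
v=2: v_2(a)=1, v_2(b)=5; units ≡ 7, 7 (mod 8); ε·ε+αω+βω = 1·1+1·0+5·0 ≡ 1  ⇒  (a,b)_2 = -1.
v=19: a=19^1·(≡15), b=19^1·(≡1) mod 19; (15|19)=-1, (1|19)=+1; (−1)^{1·1·9}·(-1)^1·(+1)^1 = +1.
Ram(-5890, -1120755090) = {2, 3, 41, ∞}; no ℚ_2-point on the conic.

[2, 3, 41, inf]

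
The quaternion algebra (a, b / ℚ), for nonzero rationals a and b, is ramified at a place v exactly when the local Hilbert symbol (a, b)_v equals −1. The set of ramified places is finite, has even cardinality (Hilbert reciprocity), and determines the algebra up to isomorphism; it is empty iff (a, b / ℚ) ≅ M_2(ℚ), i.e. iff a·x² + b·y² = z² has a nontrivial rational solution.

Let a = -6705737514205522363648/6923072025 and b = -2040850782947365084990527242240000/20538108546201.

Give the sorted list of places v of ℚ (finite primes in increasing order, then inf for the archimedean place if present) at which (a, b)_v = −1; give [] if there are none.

[11, inf]

(a, b) ≡ (-517, -1739) mod (ℚ^×)²; places V = {2, 3, 5, 7, 11, 19, 37, 41, 43, 47, ∞}.
(a,b)_3: α=-4, u≡2; β=-2, v≡1 (mod 3); (2|3)=-1, (1|3)=+1; sign (−1)^0·-1^-2·+1^-4 = +1.
(a,b)_37: α=2, u≡4; β=3, v≡11 (mod 37); (4|37)=+1, (11|37)=+1; sign (−1)^0·+1^3·+1^2 = +1.
(a,b)_5: α=-2, u≡2; β=4, v≡1 (mod 5); (2|5)=-1, (1|5)=+1; sign (−1)^0·-1^4·+1^-2 = +1.
(a,b)_19: α=0, u≡15; β=-2, v≡16 (mod 19); (15|19)=-1, (16|19)=+1; sign (−1)^0·-1^-2·+1^0 = +1.
(a,b)_∞: sgn(-517)=−, sgn(-1739)=−, so -1.
(a,b)_11: α=3, u≡7; β=2, v≡10 (mod 11); (7|11)=-1, (10|11)=-1; sign (−1)^0·-1^2·-1^3 = -1.
(a,b)_2: α=8, β=24; u≡3, v≡5 (mod 8); ε(u)ε(v)=1·0, αω(v)=8·1, βω(u)=24·1; sum ≡ 0  ⇒  +1.
(a,b)_43: α=-4, u≡8; β=-6, v≡24 (mod 43); (8|43)=-1, (24|43)=+1; sign (−1)^0·-1^-6·+1^-4 = +1.
(a,b)_7: α=2, u≡1; β=2, v≡2 (mod 7); (1|7)=+1, (2|7)=+1; sign (−1)^0·+1^2·+1^2 = +1.
(a,b)_47: α=3, u≡7; β=5, v≡40 (mod 47); (7|47)=+1, (40|47)=-1; sign (−1)^1·+1^5·-1^3 = +1.
(a,b)_41: α=4, u≡21; β=4, v≡17 (mod 41); (21|41)=+1, (17|41)=-1; sign (−1)^0·+1^4·-1^4 = +1.
|Ram(-517, -1739)| = 2, even; anisotropic at {11, ∞}.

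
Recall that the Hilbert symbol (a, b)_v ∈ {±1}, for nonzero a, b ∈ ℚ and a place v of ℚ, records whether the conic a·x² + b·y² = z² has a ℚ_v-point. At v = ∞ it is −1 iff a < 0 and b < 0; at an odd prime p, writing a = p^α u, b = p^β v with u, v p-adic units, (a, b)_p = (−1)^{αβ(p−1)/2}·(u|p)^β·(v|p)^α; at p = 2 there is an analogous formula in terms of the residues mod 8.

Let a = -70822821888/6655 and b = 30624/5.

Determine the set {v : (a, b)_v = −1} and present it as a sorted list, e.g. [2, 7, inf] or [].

[2, 3, 5, 29]

Mod squares: a ≡ -3190, b ≡ 9570. Check v ∈ {∞, 2, 3, 5, 7, 11, 13, 29}.
v=∞: -3190 < 0 and 9570 > 0  ⇒  (a,b)_∞ = +1.
v=11: a=11^-3·(≡10), b=11^1·(≡9) mod 11; (10|11)=-1, (9|11)=+1; (−1)^{-3·1·5}·(-1)^1·(+1)^-3 = +1.
v=13: a=13^2·(≡2), b=13^0·(≡7) mod 13; (2|13)=-1, (7|13)=-1; (−1)^{2·0·6}·(-1)^0·(-1)^2 = +1.
v=2: v_2(a)=15, v_2(b)=5; units ≡ 5, 1 (mod 8); ε·ε+αω+βω = 0·0+15·0+5·1 ≡ 1  ⇒  (a,b)_2 = -1.
v=29: a=29^1·(≡4), b=29^1·(≡14) mod 29; (4|29)=+1, (14|29)=-1; (−1)^{1·1·14}·(+1)^1·(-1)^1 = -1.
v=5: a=5^-1·(≡2), b=5^-1·(≡4) mod 5; (2|5)=-1, (4|5)=+1; (−1)^{-1·-1·2}·(-1)^-1·(+1)^-1 = -1.
v=7: a=7^2·(≡1), b=7^0·(≡4) mod 7; (1|7)=+1, (4|7)=+1; (−1)^{2·0·3}·(+1)^0·(+1)^2 = +1.
v=3: a=3^2·(≡2), b=3^1·(≡1) mod 3; (2|3)=-1, (1|3)=+1; (−1)^{2·1·1}·(-1)^1·(+1)^2 = -1.
Ram(-3190, 9570) = {2, 3, 5, 29}; no ℚ_2-point on the conic.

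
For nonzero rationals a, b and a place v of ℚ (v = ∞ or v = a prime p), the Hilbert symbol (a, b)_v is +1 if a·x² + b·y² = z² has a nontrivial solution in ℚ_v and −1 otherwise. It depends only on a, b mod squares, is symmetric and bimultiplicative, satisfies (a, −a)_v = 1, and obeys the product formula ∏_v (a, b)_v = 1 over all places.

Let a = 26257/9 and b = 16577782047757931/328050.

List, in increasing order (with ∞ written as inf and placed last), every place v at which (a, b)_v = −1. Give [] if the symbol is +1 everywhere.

(a, b) ≡ (217, 73791718) mod (ℚ^×)²; places V = {2, 3, 5, 7, 11, 13, 29, 31, 41, 47, ∞}.
(a,b)_13: α=0, u≡4; β=1, v≡8 (mod 13); (4|13)=+1, (8|13)=-1; sign (−1)^0·+1^1·-1^0 = +1.
(a,b)_31: α=1, u≡8; β=1, v≡29 (mod 31); (8|31)=+1, (29|31)=-1; sign (−1)^1·+1^1·-1^1 = +1.
(a,b)_41: α=0, u≡11; β=3, v≡39 (mod 41); (11|41)=-1, (39|41)=+1; sign (−1)^0·-1^3·+1^0 = -1.
(a,b)_3: α=-2, u≡1; β=-8, v≡1 (mod 3); (1|3)=+1, (1|3)=+1; sign (−1)^0·+1^-8·+1^-2 = +1.
(a,b)_2: α=0, β=-1; u≡1, v≡3 (mod 8); ε(u)ε(v)=0·1, αω(v)=0·1, βω(u)=-1·0; sum ≡ 0  ⇒  +1.
(a,b)_29: α=0, u≡11; β=1, v≡24 (mod 29); (11|29)=-1, (24|29)=+1; sign (−1)^0·-1^1·+1^0 = -1.
(a,b)_11: α=2, u≡7; β=3, v≡8 (mod 11); (7|11)=-1, (8|11)=-1; sign (−1)^0·-1^3·-1^2 = -1.
(a,b)_7: α=1, u≡3; β=1, v≡6 (mod 7); (3|7)=-1, (6|7)=-1; sign (−1)^1·-1^1·-1^1 = -1.
(a,b)_∞: sgn(217)=+, sgn(73791718)=+, so +1.
(a,b)_5: α=0, u≡3; β=-2, v≡3 (mod 5); (3|5)=-1, (3|5)=-1; sign (−1)^0·-1^-2·-1^0 = +1.
(a,b)_47: α=0, u≡40; β=2, v≡43 (mod 47); (40|47)=-1, (43|47)=-1; sign (−1)^0·-1^2·-1^0 = +1.
(217, 73791718 / ℚ) ramifies at {7, 11, 29, 41}: a division algebra.

[7, 11, 29, 41]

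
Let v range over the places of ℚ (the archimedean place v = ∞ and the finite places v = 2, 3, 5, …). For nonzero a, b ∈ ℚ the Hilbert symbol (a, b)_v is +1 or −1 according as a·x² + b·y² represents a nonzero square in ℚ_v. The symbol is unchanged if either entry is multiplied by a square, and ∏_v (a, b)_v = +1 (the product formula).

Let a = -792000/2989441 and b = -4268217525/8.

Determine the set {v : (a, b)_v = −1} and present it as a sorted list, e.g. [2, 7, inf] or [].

(a, b) ≡ (-55, -138) mod (ℚ^×)²; places V = {2, 3, 5, 7, 11, 13, 19, 23, ∞}.
(a,b)_5: α=3, u≡4; β=2, v≡3 (mod 5); (4|5)=+1, (3|5)=-1; sign (−1)^0·+1^2·-1^3 = -1.
(a,b)_13: α=-2, u≡10; β=2, v≡8 (mod 13); (10|13)=+1, (8|13)=-1; sign (−1)^0·+1^2·-1^-2 = +1.
(a,b)_3: α=2, u≡2; β=1, v≡2 (mod 3); (2|3)=-1, (2|3)=-1; sign (−1)^0·-1^1·-1^2 = -1.
(a,b)_2: α=6, β=-3; u≡1, v≡3 (mod 8); ε(u)ε(v)=0·1, αω(v)=6·1, βω(u)=-3·0; sum ≡ 0  ⇒  +1.
(a,b)_23: α=0, u≡19; β=1, v≡14 (mod 23); (19|23)=-1, (14|23)=-1; sign (−1)^0·-1^1·-1^0 = -1.
(a,b)_11: α=1, u≡7; β=4, v≡1 (mod 11); (7|11)=-1, (1|11)=+1; sign (−1)^0·-1^4·+1^1 = +1.
(a,b)_∞: sgn(-55)=−, sgn(-138)=−, so -1.
(a,b)_19: α=-2, u≡14; β=0, v≡8 (mod 19); (14|19)=-1, (8|19)=-1; sign (−1)^0·-1^0·-1^-2 = +1.
(a,b)_7: α=-2, u≡2; β=0, v≡2 (mod 7); (2|7)=+1, (2|7)=+1; sign (−1)^0·+1^0·+1^-2 = +1.
(-55, -138 / ℚ) ramifies at {3, 5, 23, ∞}: a division algebra.

[3, 5, 23, inf]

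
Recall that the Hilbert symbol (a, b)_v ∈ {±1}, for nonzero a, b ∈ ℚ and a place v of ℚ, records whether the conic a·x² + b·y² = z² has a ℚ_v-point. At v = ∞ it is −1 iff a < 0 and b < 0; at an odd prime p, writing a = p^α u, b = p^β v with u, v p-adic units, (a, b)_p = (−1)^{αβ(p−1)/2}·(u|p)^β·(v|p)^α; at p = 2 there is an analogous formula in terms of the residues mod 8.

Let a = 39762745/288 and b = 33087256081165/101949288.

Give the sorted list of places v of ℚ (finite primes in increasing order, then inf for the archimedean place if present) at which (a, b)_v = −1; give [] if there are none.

[3, 5, 11, 13]

Mod squares: a ≡ 43010, b ≡ 11741730. Check v ∈ {∞, 2, 3, 5, 7, 11, 13, 17, 19, 23, 41, 43}.
v=11: a=11^1·(≡4), b=11^3·(≡5) mod 11; (4|11)=+1, (5|11)=+1; (−1)^{1·3·5}·(+1)^3·(+1)^1 = -1.
v=3: a=3^-2·(≡2), b=3^-1·(≡2) mod 3; (2|3)=-1, (2|3)=-1; (−1)^{-2·-1·1}·(-1)^-1·(-1)^-2 = -1.
v=5: a=5^1·(≡3), b=5^1·(≡1) mod 5; (3|5)=-1, (1|5)=+1; (−1)^{1·1·2}·(-1)^1·(+1)^1 = -1.
v=23: a=23^1·(≡17), b=23^3·(≡16) mod 23; (17|23)=-1, (16|23)=+1; (−1)^{1·3·11}·(-1)^3·(+1)^1 = +1.
v=2: v_2(a)=-5, v_2(b)=-3; units ≡ 1, 1 (mod 8); ε·ε+αω+βω = 0·0+-5·0+-3·0 ≡ 0  ⇒  (a,b)_2 = +1.
v=41: a=41^0·(≡2), b=41^-2·(≡14) mod 41; (2|41)=+1, (14|41)=-1; (−1)^{0·-2·20}·(+1)^-2·(-1)^0 = +1.
v=∞: 43010 > 0 and 11741730 > 0  ⇒  (a,b)_∞ = +1.
v=19: a=19^0·(≡13), b=19^-2·(≡8) mod 19; (13|19)=-1, (8|19)=-1; (−1)^{0·-2·9}·(-1)^-2·(-1)^0 = +1.
v=17: a=17^1·(≡11), b=17^1·(≡11) mod 17; (11|17)=-1, (11|17)=-1; (−1)^{1·1·8}·(-1)^1·(-1)^1 = +1.
v=13: a=13^0·(≡11), b=13^1·(≡1) mod 13; (11|13)=-1, (1|13)=+1; (−1)^{0·1·6}·(-1)^1·(+1)^0 = -1.
v=7: a=7^0·(≡1), b=7^-1·(≡4) mod 7; (1|7)=+1, (4|7)=+1; (−1)^{0·-1·3}·(+1)^-1·(+1)^0 = +1.
v=43: a=43^2·(≡36), b=43^2·(≡16) mod 43; (36|43)=+1, (16|43)=+1; (−1)^{2·2·21}·(+1)^2·(+1)^2 = +1.
Ram(43010, 11741730) = {3, 5, 11, 13}; no ℚ_3-point on the conic.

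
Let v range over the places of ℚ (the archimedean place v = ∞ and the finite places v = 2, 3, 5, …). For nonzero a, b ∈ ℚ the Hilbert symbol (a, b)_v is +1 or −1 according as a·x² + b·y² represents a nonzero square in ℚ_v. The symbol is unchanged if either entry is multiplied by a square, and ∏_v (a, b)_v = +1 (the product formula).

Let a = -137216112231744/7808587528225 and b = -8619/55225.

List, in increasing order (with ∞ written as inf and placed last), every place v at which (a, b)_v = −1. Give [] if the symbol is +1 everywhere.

[3, 17, 31, inf]

(a, b) ≡ (-589, -51) mod (ℚ^×)²; places V = {2, 3, 5, 7, 11, 13, 17, 19, 23, 31, 47, ∞}.
(a,b)_23: α=-2, u≡9; β=0, v≡3 (mod 23); (9|23)=+1, (3|23)=+1; sign (−1)^0·+1^0·+1^-2 = +1.
(a,b)_∞: sgn(-589)=−, sgn(-51)=−, so -1.
(a,b)_3: α=2, u≡2; β=1, v≡1 (mod 3); (2|3)=-1, (1|3)=+1; sign (−1)^0·-1^1·+1^2 = -1.
(a,b)_5: α=-2, u≡4; β=-2, v≡4 (mod 5); (4|5)=+1, (4|5)=+1; sign (−1)^0·+1^-2·+1^-2 = +1.
(a,b)_47: α=-4, u≡13; β=-2, v≡35 (mod 47); (13|47)=-1, (35|47)=-1; sign (−1)^0·-1^-2·-1^-4 = +1.
(a,b)_7: α=2, u≡3; β=0, v≡6 (mod 7); (3|7)=-1, (6|7)=-1; sign (−1)^0·-1^0·-1^2 = +1.
(a,b)_31: α=1, u≡6; β=0, v≡11 (mod 31); (6|31)=-1, (11|31)=-1; sign (−1)^0·-1^0·-1^1 = -1.
(a,b)_19: α=1, u≡5; β=0, v≡11 (mod 19); (5|19)=+1, (11|19)=+1; sign (−1)^0·+1^0·+1^1 = +1.
(a,b)_17: α=2, u≡5; β=1, v≡6 (mod 17); (5|17)=-1, (6|17)=-1; sign (−1)^0·-1^1·-1^2 = -1.
(a,b)_11: α=-2, u≡4; β=0, v≡1 (mod 11); (4|11)=+1, (1|11)=+1; sign (−1)^0·+1^0·+1^-2 = +1.
(a,b)_2: α=6, β=0; u≡3, v≡5 (mod 8); ε(u)ε(v)=1·0, αω(v)=6·1, βω(u)=0·1; sum ≡ 0  ⇒  +1.
(a,b)_13: α=4, u≡9; β=2, v≡1 (mod 13); (9|13)=+1, (1|13)=+1; sign (−1)^0·+1^2·+1^4 = +1.
(-589, -51 / ℚ) ramifies at {3, 17, 31, ∞}: a division algebra.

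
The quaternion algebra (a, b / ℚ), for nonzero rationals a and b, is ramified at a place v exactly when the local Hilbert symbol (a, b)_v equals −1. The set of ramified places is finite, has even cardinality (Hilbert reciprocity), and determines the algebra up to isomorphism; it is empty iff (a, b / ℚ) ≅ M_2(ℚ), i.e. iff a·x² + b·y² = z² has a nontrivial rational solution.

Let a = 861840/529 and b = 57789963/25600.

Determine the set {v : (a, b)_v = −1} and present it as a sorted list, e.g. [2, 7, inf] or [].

Mod squares: a ≡ 665, b ≡ 3. Check v ∈ {∞, 2, 3, 5, 7, 11, 19, 23}.
v=19: a=19^1·(≡4), b=19^2·(≡12) mod 19; (4|19)=+1, (12|19)=-1; (−1)^{1·2·9}·(+1)^2·(-1)^1 = -1.
v=3: a=3^4·(≡2), b=3^3·(≡1) mod 3; (2|3)=-1, (1|3)=+1; (−1)^{4·3·1}·(-1)^3·(+1)^4 = -1.
v=11: a=11^0·(≡1), b=11^2·(≡9) mod 11; (1|11)=+1, (9|11)=+1; (−1)^{0·2·5}·(+1)^2·(+1)^0 = +1.
v=7: a=7^1·(≡1), b=7^2·(≡6) mod 7; (1|7)=+1, (6|7)=-1; (−1)^{1·2·3}·(+1)^2·(-1)^1 = -1.
v=23: a=23^-2·(≡7), b=23^0·(≡2) mod 23; (7|23)=-1, (2|23)=+1; (−1)^{-2·0·11}·(-1)^0·(+1)^-2 = +1.
v=∞: 665 > 0 and 3 > 0  ⇒  (a,b)_∞ = +1.
v=5: a=5^1·(≡2), b=5^-2·(≡2) mod 5; (2|5)=-1, (2|5)=-1; (−1)^{1·-2·2}·(-1)^-2·(-1)^1 = -1.
v=2: v_2(a)=4, v_2(b)=-10; units ≡ 1, 3 (mod 8); ε·ε+αω+βω = 0·1+4·1+-10·0 ≡ 0  ⇒  (a,b)_2 = +1.
|Ram(665, 3)| = 4, even; anisotropic at {3, 5, 7, 19}.

[3, 5, 7, 19]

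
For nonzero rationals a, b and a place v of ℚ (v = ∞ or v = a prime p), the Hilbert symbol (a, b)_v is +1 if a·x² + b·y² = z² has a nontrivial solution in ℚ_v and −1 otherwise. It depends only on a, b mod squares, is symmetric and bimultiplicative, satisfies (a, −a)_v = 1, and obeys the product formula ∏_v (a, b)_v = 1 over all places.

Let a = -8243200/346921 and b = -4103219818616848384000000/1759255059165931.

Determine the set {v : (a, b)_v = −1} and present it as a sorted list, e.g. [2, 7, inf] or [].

[2, 7, 23, inf]

(a, b) ≡ (-322, -1729) mod (ℚ^×)²; places V = {2, 5, 7, 13, 17, 19, 23, 31, ∞}.
(a,b)_13: α=0, u≡3; β=1, v≡12 (mod 13); (3|13)=+1, (12|13)=+1; sign (−1)^0·+1^1·+1^0 = +1.
(a,b)_31: α=-2, u≡16; β=-6, v≡18 (mod 31); (16|31)=+1, (18|31)=+1; sign (−1)^0·+1^-6·+1^-2 = +1.
(a,b)_2: α=11, β=32; u≡7, v≡7 (mod 8); ε(u)ε(v)=1·1, αω(v)=11·0, βω(u)=32·0; sum ≡ 1  ⇒  -1.
(a,b)_∞: sgn(-322)=−, sgn(-1729)=−, so -1.
(a,b)_7: α=1, u≡3; β=5, v≡3 (mod 7); (3|7)=-1, (3|7)=-1; sign (−1)^1·-1^5·-1^1 = -1.
(a,b)_5: α=2, u≡2; β=6, v≡4 (mod 5); (2|5)=-1, (4|5)=+1; sign (−1)^0·-1^6·+1^2 = +1.
(a,b)_17: α=0, u≡16; β=-2, v≡12 (mod 17); (16|17)=+1, (12|17)=-1; sign (−1)^0·+1^-2·-1^0 = +1.
(a,b)_23: α=1, u≡18; β=4, v≡17 (mod 23); (18|23)=+1, (17|23)=-1; sign (−1)^0·+1^4·-1^1 = -1.
(a,b)_19: α=-2, u≡11; β=-3, v≡5 (mod 19); (11|19)=+1, (5|19)=+1; sign (−1)^0·+1^-3·+1^-2 = +1.
(-322, -1729 / ℚ) ramifies at {2, 7, 23, ∞}: a division algebra.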